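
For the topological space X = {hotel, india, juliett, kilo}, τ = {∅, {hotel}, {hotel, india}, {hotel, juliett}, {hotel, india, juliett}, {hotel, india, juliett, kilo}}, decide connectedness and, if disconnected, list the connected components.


(X, τ) is connected.

Find clopen sets (U ∈ τ with X ∖ U ∈ τ):
  U = ∅, X ∖ U = {hotel, india, juliett, kilo} — both open, so U is clopen.
  U = {hotel, india, juliett, kilo}, X ∖ U = ∅ — both open, so U is clopen.
Only trivial clopens (∅ and X) exist, so (X, τ) is connected.
Compute connected components by grouping points that agree on all clopens:
  component: {hotel, india, juliett, kilo}


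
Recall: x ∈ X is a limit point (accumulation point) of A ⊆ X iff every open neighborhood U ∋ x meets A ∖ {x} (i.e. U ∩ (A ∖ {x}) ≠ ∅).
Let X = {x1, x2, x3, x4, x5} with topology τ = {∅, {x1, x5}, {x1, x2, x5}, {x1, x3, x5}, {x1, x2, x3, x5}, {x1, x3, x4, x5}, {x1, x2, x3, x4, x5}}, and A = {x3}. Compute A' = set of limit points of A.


A' = {x4}

For each x ∈ X, list the open sets U ∈ τ with x ∈ U, then check whether U ∩ (A ∖ {x}) ≠ ∅ for every such U.
  x = x1: open {x1, x5} ∋ x has {x1, x5} ∩ (A ∖ {x1}) = ∅, so x is NOT a limit point.
  x = x2: open {x1, x2, x5} ∋ x has {x1, x2, x5} ∩ (A ∖ {x2}) = ∅, so x is NOT a limit point.
  x = x3: open {x1, x3, x5} ∋ x has {x1, x3, x5} ∩ (A ∖ {x3}) = ∅, so x is NOT a limit point.
  x = x4: opens ∋ x are {x1, x3, x4, x5}, {x1, x2, x3, x4, x5}; each meets A ∖ {x4}, so x IS a limit point.
  x = x5: open {x1, x5} ∋ x has {x1, x5} ∩ (A ∖ {x5}) = ∅, so x is NOT a limit point.
Collecting: A' = {x4}.


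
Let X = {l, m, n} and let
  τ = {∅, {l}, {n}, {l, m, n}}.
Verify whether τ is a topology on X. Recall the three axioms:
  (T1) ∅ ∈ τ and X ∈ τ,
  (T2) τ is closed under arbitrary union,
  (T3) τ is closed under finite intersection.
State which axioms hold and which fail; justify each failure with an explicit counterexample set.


τ is NOT a topology on X.

Axiom (T1): ∅ ∈ τ? Yes; X ∈ τ? Yes.
Axiom (T2/T3): check pairwise unions and intersections of members of τ.
Counterexample for (T2): {l} ∪ {n} = {l, n} ∉ τ. Therefore τ is NOT a topology.


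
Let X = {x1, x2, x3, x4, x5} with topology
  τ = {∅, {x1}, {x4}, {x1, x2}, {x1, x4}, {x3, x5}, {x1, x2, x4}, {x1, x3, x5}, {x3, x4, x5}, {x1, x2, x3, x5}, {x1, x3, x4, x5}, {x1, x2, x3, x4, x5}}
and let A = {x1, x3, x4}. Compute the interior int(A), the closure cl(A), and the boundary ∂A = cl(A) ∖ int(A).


int(A) = {x1, x4}, cl(A) = {x1, x2, x3, x4, x5}, ∂A = {x2, x3, x5}.

Closed sets in (X, τ) are complements of opens:
  closed(X, τ) = {∅, {x2}, {x4}, {x1, x2}, {x2, x4}, {x3, x5}, {x1, x2, x4}, {x2, x3, x5}, {x3, x4, x5}, {x1, x2, x3, x5}, {x2, x3, x4, x5}, {x1, x2, x3, x4, x5}}.
int(A) = ⋃ {U ∈ τ : U ⊆ A}. Opens contained in A: ∅, {x1}, {x4}, {x1, x4}.
Taking the union of these: int(A) = {x1, x4}.
cl(A) = ⋂ {C closed : A ⊆ C}. Closed sets containing A: {x1, x2, x3, x4, x5}.
Intersecting these: cl(A) = {x1, x2, x3, x4, x5}.
∂A = cl(A) ∖ int(A) = {x1, x2, x3, x4, x5} ∖ {x1, x4} = {x2, x3, x5}.


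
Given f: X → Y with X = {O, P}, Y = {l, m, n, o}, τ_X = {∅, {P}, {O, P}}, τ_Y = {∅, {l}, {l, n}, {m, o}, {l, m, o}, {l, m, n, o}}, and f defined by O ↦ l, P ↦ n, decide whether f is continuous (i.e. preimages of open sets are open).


f is NOT continuous.

Compute f^{-1}(U) for each U ∈ τ_Y:
  U = ∅: f^{-1}(U) = ∅ ∈ τ_X ✓.
  U = {l}: f^{-1}(U) = {O} ∉ τ_X ✗.
  U = {l, n}: f^{-1}(U) = {O, P} ∈ τ_X ✓.
  U = {m, o}: f^{-1}(U) = ∅ ∈ τ_X ✓.
  U = {l, m, o}: f^{-1}(U) = {O} ∉ τ_X ✗.
  U = {l, m, n, o}: f^{-1}(U) = {O, P} ∈ τ_X ✓.
Found U = {l} with f^{-1}(U) = {O} not in τ_X. Therefore f is NOT continuous.


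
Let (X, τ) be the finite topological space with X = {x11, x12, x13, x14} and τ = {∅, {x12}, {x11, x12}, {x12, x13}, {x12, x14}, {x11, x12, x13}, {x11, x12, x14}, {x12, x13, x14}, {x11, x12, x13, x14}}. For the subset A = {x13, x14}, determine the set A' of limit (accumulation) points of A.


A' = ∅

For each x ∈ X, list the open sets U ∈ τ with x ∈ U, then check whether U ∩ (A ∖ {x}) ≠ ∅ for every such U.
  x = x11: open {x11, x12} ∋ x has {x11, x12} ∩ (A ∖ {x11}) = ∅, so x is NOT a limit point.
  x = x12: open {x12} ∋ x has {x12} ∩ (A ∖ {x12}) = ∅, so x is NOT a limit point.
  x = x13: open {x12, x13} ∋ x has {x12, x13} ∩ (A ∖ {x13}) = ∅, so x is NOT a limit point.
  x = x14: open {x12, x14} ∋ x has {x12, x14} ∩ (A ∖ {x14}) = ∅, so x is NOT a limit point.
Collecting: A' = ∅.


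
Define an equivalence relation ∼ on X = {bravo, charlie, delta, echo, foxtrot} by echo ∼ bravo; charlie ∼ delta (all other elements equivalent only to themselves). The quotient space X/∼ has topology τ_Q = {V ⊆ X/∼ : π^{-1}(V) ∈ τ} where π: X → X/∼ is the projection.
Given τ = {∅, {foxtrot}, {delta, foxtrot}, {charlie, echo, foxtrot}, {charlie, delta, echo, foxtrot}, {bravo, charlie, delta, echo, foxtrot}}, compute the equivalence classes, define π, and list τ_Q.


X/∼ = {[bravo=echo], [charlie=delta], [foxtrot]}; |τ_Q| = 3.

Equivalence classes: [bravo=echo], [charlie=delta], [foxtrot].
Quotient map π: X → X/∼ sends bravo ↦ [bravo=echo], charlie ↦ [charlie=delta], delta ↦ [charlie=delta], echo ↦ [bravo=echo], foxtrot ↦ [foxtrot].
For each subset V ⊆ X/∼, compute π^{-1}(V) ⊆ X and check whether π^{-1}(V) ∈ τ. V is open in τ_Q iff π^{-1}(V) ∈ τ.
  V = {}: π^{-1}(V) = ∅ ∈ τ ✓.
  V = {[bravo=echo]}: π^{-1}(V) = {bravo, echo} ∉ τ ✗.
  V = {[charlie=delta]}: π^{-1}(V) = {charlie, delta} ∉ τ ✗.
  V = {[bravo=echo], [charlie=delta]}: π^{-1}(V) = {bravo, charlie, delta, echo} ∉ τ ✗.
  V = {[foxtrot]}: π^{-1}(V) = {foxtrot} ∈ τ ✓.
  V = {[bravo=echo], [foxtrot]}: π^{-1}(V) = {bravo, echo, foxtrot} ∉ τ ✗.
  V = {[charlie=delta], [foxtrot]}: π^{-1}(V) = {charlie, delta, foxtrot} ∉ τ ✗.
  V = {[bravo=echo], [charlie=delta], [foxtrot]}: π^{-1}(V) = {bravo, charlie, delta, echo, foxtrot} ∈ τ ✓.
Open sets in the quotient: τ_Q = {{}, {[foxtrot]}, {[bravo=echo], [charlie=delta], [foxtrot]}} (3 elements).


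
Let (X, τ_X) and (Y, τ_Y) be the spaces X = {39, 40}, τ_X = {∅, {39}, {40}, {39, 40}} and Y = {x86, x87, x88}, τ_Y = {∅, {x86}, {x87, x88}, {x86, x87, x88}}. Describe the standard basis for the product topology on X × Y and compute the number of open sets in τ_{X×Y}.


Basis B = {∅ × ∅, {39} × {x86}, {40} × {x86}, {39, 40} × {x86}, {39} × {x87, x88}, {40} × {x87, x88}, {39} × {x86, x87, x88}, {40} × {x86, x87, x88}, {39, 40} × {x87, x88}, {39, 40} × {x86, x87, x88}}; |τ_{X×Y}| = 16.

Enumerate products U × V with U ∈ τ_X, V ∈ τ_Y (deduplicated):
  ∅ × ∅ = {} (∅)
  {39} × {x86} = {(39,x86)}
  {40} × {x86} = {(40,x86)}
  {39, 40} × {x86} = {(39,x86), (40,x86)}
  {39} × {x87, x88} = {(39,x87), (39,x88)}
  {40} × {x87, x88} = {(40,x87), (40,x88)}
  {39} × {x86, x87, x88} = {(39,x86), (39,x87), (39,x88)}
  {40} × {x86, x87, x88} = {(40,x86), (40,x87), (40,x88)}
  {39, 40} × {x87, x88} = {(39,x87), (39,x88), (40,x87), (40,x88)}
  {39, 40} × {x86, x87, x88} = {(39,x86), (39,x87), (39,x88), (40,x86), (40,x87), (40,x88)}
These 10 distinct sets form the basis B.
Close under arbitrary unions to get τ_{X×Y}; counting gives |τ_{X×Y}| = 16.


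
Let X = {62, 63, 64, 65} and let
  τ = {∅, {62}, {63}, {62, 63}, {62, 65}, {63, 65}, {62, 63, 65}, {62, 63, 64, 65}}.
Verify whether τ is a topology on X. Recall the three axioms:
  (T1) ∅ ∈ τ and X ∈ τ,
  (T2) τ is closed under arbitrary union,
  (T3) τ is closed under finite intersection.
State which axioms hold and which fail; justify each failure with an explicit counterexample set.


τ is NOT a topology on X.

Axiom (T1): ∅ ∈ τ? Yes; X ∈ τ? Yes.
Axiom (T2/T3): check pairwise unions and intersections of members of τ.
Counterexample for (T3): {62, 65} ∩ {63, 65} = {65} ∉ τ. Therefore τ is NOT a topology.


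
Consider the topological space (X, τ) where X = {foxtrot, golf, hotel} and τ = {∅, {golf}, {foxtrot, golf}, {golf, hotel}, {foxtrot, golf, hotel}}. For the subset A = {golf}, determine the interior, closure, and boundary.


int(A) = {golf}, cl(A) = {foxtrot, golf, hotel}, ∂A = {foxtrot, hotel}.

Closed sets in (X, τ) are complements of opens:
  closed(X, τ) = {∅, {foxtrot}, {hotel}, {foxtrot, hotel}, {foxtrot, golf, hotel}}.
int(A) = ⋃ {U ∈ τ : U ⊆ A}. Opens contained in A: ∅, {golf}.
Taking the union of these: int(A) = {golf}.
cl(A) = ⋂ {C closed : A ⊆ C}. Closed sets containing A: {foxtrot, golf, hotel}.
Intersecting these: cl(A) = {foxtrot, golf, hotel}.
∂A = cl(A) ∖ int(A) = {foxtrot, golf, hotel} ∖ {golf} = {foxtrot, hotel}.


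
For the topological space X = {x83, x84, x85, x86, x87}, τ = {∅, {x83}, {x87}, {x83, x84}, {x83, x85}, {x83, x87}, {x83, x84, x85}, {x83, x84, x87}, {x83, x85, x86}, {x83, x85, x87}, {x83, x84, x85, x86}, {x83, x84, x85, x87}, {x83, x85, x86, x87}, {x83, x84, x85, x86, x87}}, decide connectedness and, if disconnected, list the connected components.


(X, τ) is disconnected; components = [{x87}, {x83, x84, x85, x86}].

Find clopen sets (U ∈ τ with X ∖ U ∈ τ):
  U = ∅, X ∖ U = {x83, x84, x85, x86, x87} — both open, so U is clopen.
  U = {x87}, X ∖ U = {x83, x84, x85, x86} — both open, so U is clopen.
  U = {x83, x84, x85, x86}, X ∖ U = {x87} — both open, so U is clopen.
  U = {x83, x84, x85, x86, x87}, X ∖ U = ∅ — both open, so U is clopen.
Nontrivial clopen(s) exist: e.g. {x87}. So (X, τ) is disconnected.
Compute connected components by grouping points that agree on all clopens:
  component: {x87}
  component: {x83, x84, x85, x86}


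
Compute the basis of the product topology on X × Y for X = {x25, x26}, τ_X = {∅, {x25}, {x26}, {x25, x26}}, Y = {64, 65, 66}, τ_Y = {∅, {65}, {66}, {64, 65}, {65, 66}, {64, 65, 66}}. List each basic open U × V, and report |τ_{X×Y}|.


Basis B = {∅ × ∅, {x25} × {65}, {x25} × {66}, {x26} × {65}, {x26} × {66}, {x25} × {64, 65}, {x25} × {65, 66}, {x25, x26} × {65}, {x25, x26} × {66}, {x26} × {64, 65}, {x26} × {65, 66}, {x25} × {64, 65, 66}, {x26} × {64, 65, 66}, {x25, x26} × {64, 65}, {x25, x26} × {65, 66}, {x25, x26} × {64, 65, 66}}; |τ_{X×Y}| = 36.

Enumerate products U × V with U ∈ τ_X, V ∈ τ_Y (deduplicated):
  ∅ × ∅ = {} (∅)
  {x25} × {65} = {(x25,65)}
  {x25} × {66} = {(x25,66)}
  {x26} × {65} = {(x26,65)}
  {x26} × {66} = {(x26,66)}
  {x25} × {64, 65} = {(x25,64), (x25,65)}
  {x25} × {65, 66} = {(x25,65), (x25,66)}
  {x25, x26} × {65} = {(x25,65), (x26,65)}
  {x25, x26} × {66} = {(x25,66), (x26,66)}
  {x26} × {64, 65} = {(x26,64), (x26,65)}
  {x26} × {65, 66} = {(x26,65), (x26,66)}
  {x25} × {64, 65, 66} = {(x25,64), (x25,65), (x25,66)}
  {x26} × {64, 65, 66} = {(x26,64), (x26,65), (x26,66)}
  {x25, x26} × {64, 65} = {(x25,64), (x25,65), (x26,64), (x26,65)}
  {x25, x26} × {65, 66} = {(x25,65), (x25,66), (x26,65), (x26,66)}
  {x25, x26} × {64, 65, 66} = {(x25,64), (x25,65), (x25,66), (x26,64), (x26,65), (x26,66)}
These 16 distinct sets form the basis B.
Close under arbitrary unions to get τ_{X×Y}; counting gives |τ_{X×Y}| = 36.


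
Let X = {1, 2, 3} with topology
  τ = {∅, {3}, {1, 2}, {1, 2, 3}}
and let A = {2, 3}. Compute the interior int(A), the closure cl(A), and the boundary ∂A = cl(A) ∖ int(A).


int(A) = {3}, cl(A) = {1, 2, 3}, ∂A = {1, 2}.

Closed sets in (X, τ) are complements of opens:
  closed(X, τ) = {∅, {3}, {1, 2}, {1, 2, 3}}.
int(A) = ⋃ {U ∈ τ : U ⊆ A}. Opens contained in A: ∅, {3}.
Taking the union of these: int(A) = {3}.
cl(A) = ⋂ {C closed : A ⊆ C}. Closed sets containing A: {1, 2, 3}.
Intersecting these: cl(A) = {1, 2, 3}.
∂A = cl(A) ∖ int(A) = {1, 2, 3} ∖ {3} = {1, 2}.


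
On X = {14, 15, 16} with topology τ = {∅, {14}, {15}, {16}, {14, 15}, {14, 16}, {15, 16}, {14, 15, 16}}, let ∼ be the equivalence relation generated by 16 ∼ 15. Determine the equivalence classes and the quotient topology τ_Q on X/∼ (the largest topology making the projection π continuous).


X/∼ = {[14], [15=16]}; |τ_Q| = 4.

Equivalence classes: [14], [15=16].
Quotient map π: X → X/∼ sends 14 ↦ [14], 15 ↦ [15=16], 16 ↦ [15=16].
For each subset V ⊆ X/∼, compute π^{-1}(V) ⊆ X and check whether π^{-1}(V) ∈ τ. V is open in τ_Q iff π^{-1}(V) ∈ τ.
  V = {}: π^{-1}(V) = ∅ ∈ τ ✓.
  V = {[14]}: π^{-1}(V) = {14} ∈ τ ✓.
  V = {[15=16]}: π^{-1}(V) = {15, 16} ∈ τ ✓.
  V = {[14], [15=16]}: π^{-1}(V) = {14, 15, 16} ∈ τ ✓.
Open sets in the quotient: τ_Q = {{}, {[14]}, {[15=16]}, {[14], [15=16]}} (4 elements).


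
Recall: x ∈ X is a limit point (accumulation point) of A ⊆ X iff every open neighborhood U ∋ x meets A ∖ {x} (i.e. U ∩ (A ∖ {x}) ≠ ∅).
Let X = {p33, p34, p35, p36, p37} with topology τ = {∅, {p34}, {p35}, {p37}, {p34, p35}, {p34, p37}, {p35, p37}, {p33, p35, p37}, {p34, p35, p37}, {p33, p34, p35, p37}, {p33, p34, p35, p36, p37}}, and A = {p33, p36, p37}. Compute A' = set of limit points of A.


A' = {p33, p36}

For each x ∈ X, list the open sets U ∈ τ with x ∈ U, then check whether U ∩ (A ∖ {x}) ≠ ∅ for every such U.
  x = p33: opens ∋ x are {p33, p35, p37}, {p33, p34, p35, p37}, {p33, p34, p35, p36, p37}; each meets A ∖ {p33}, so x IS a limit point.
  x = p34: open {p34} ∋ x has {p34} ∩ (A ∖ {p34}) = ∅, so x is NOT a limit point.
  x = p35: open {p35} ∋ x has {p35} ∩ (A ∖ {p35}) = ∅, so x is NOT a limit point.
  x = p36: opens ∋ x are {p33, p34, p35, p36, p37}; each meets A ∖ {p36}, so x IS a limit point.
  x = p37: open {p37} ∋ x has {p37} ∩ (A ∖ {p37}) = ∅, so x is NOT a limit point.
Collecting: A' = {p33, p36}.


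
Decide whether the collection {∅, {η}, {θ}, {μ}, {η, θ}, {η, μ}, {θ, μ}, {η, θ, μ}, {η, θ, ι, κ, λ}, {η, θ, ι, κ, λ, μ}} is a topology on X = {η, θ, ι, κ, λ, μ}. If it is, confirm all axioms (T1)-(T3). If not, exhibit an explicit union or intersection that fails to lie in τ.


τ IS a topology on X.

Axiom (T1): ∅ ∈ τ? Yes; X ∈ τ? Yes.
Axiom (T2/T3): check pairwise unions and intersections of members of τ.
All pairwise intersections and unions checked — each lies in τ. Therefore τ satisfies (T1), (T2), (T3): it IS a topology on X.


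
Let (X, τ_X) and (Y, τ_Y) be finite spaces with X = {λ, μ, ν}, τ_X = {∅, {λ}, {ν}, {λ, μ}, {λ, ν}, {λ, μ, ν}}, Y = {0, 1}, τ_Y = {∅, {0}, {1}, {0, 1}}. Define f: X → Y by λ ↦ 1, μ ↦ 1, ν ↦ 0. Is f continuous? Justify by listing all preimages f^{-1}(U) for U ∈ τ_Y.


f IS continuous.

Compute f^{-1}(U) for each U ∈ τ_Y:
  U = ∅: f^{-1}(U) = ∅ ∈ τ_X ✓.
  U = {0}: f^{-1}(U) = {ν} ∈ τ_X ✓.
  U = {1}: f^{-1}(U) = {λ, μ} ∈ τ_X ✓.
  U = {0, 1}: f^{-1}(U) = {λ, μ, ν} ∈ τ_X ✓.
Every preimage lies in τ_X, so f IS continuous.


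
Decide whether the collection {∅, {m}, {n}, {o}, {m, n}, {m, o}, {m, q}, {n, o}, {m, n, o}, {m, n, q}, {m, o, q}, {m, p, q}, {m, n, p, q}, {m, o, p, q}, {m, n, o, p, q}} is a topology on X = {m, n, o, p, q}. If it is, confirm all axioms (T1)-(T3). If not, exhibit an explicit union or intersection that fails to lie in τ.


τ is NOT a topology on X.

Axiom (T1): ∅ ∈ τ? Yes; X ∈ τ? Yes.
Axiom (T2/T3): check pairwise unions and intersections of members of τ.
Counterexample for (T2): {n} ∪ {m, o, q} = {m, n, o, q} ∉ τ. Therefore τ is NOT a topology.


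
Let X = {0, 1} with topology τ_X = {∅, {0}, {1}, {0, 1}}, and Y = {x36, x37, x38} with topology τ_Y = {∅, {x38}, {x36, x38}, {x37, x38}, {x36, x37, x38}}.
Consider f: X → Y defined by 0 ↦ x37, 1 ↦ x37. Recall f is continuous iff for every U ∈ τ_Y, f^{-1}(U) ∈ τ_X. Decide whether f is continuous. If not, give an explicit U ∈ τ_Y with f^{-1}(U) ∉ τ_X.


f IS continuous.

Compute f^{-1}(U) for each U ∈ τ_Y:
  U = ∅: f^{-1}(U) = ∅ ∈ τ_X ✓.
  U = {x38}: f^{-1}(U) = ∅ ∈ τ_X ✓.
  U = {x36, x38}: f^{-1}(U) = ∅ ∈ τ_X ✓.
  U = {x37, x38}: f^{-1}(U) = {0, 1} ∈ τ_X ✓.
  U = {x36, x37, x38}: f^{-1}(U) = {0, 1} ∈ τ_X ✓.
Every preimage lies in τ_X, so f IS continuous.


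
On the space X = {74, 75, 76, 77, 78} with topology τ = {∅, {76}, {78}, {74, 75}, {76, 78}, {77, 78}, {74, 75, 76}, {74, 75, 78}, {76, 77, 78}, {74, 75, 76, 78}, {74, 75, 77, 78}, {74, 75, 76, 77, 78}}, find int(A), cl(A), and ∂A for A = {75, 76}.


int(A) = {76}, cl(A) = {74, 75, 76}, ∂A = {74, 75}.

Closed sets in (X, τ) are complements of opens:
  closed(X, τ) = {∅, {76}, {77}, {74, 75}, {76, 77}, {77, 78}, {74, 75, 76}, {74, 75, 77}, {76, 77, 78}, {74, 75, 76, 77}, {74, 75, 77, 78}, {74, 75, 76, 77, 78}}.
int(A) = ⋃ {U ∈ τ : U ⊆ A}. Opens contained in A: ∅, {76}.
Taking the union of these: int(A) = {76}.
cl(A) = ⋂ {C closed : A ⊆ C}. Closed sets containing A: {74, 75, 76}, {74, 75, 76, 77}, {74, 75, 76, 77, 78}.
Intersecting these: cl(A) = {74, 75, 76}.
∂A = cl(A) ∖ int(A) = {74, 75, 76} ∖ {76} = {74, 75}.


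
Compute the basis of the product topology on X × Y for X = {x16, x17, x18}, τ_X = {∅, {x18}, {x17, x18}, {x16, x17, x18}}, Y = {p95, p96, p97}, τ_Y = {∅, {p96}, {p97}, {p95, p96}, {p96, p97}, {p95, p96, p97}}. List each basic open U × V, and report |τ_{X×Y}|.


Basis B = {∅ × ∅, {x18} × {p96}, {x18} × {p97}, {x17, x18} × {p96}, {x17, x18} × {p97}, {x18} × {p95, p96}, {x18} × {p96, p97}, {x16, x17, x18} × {p96}, {x16, x17, x18} × {p97}, {x18} × {p95, p96, p97}, {x17, x18} × {p95, p96}, {x17, x18} × {p96, p97}, {x16, x17, x18} × {p95, p96}, {x16, x17, x18} × {p96, p97}, {x17, x18} × {p95, p96, p97}, {x16, x17, x18} × {p95, p96, p97}}; |τ_{X×Y}| = 40.

Enumerate products U × V with U ∈ τ_X, V ∈ τ_Y (deduplicated):
  ∅ × ∅ = {} (∅)
  {x18} × {p96} = {(x18,p96)}
  {x18} × {p97} = {(x18,p97)}
  {x17, x18} × {p96} = {(x17,p96), (x18,p96)}
  {x17, x18} × {p97} = {(x17,p97), (x18,p97)}
  {x18} × {p95, p96} = {(x18,p95), (x18,p96)}
  {x18} × {p96, p97} = {(x18,p96), (x18,p97)}
  {x16, x17, x18} × {p96} = {(x16,p96), (x17,p96), (x18,p96)}
  {x16, x17, x18} × {p97} = {(x16,p97), (x17,p97), (x18,p97)}
  {x18} × {p95, p96, p97} = {(x18,p95), (x18,p96), (x18,p97)}
  {x17, x18} × {p95, p96} = {(x17,p95), (x17,p96), (x18,p95), (x18,p96)}
  {x17, x18} × {p96, p97} = {(x17,p96), (x17,p97), (x18,p96), (x18,p97)}
  {x16, x17, x18} × {p95, p96} = {(x16,p95), (x16,p96), (x17,p95), (x17,p96), (x18,p95), (x18,p96)}
  {x16, x17, x18} × {p96, p97} = {(x16,p96), (x16,p97), (x17,p96), (x17,p97), (x18,p96), (x18,p97)}
  {x17, x18} × {p95, p96, p97} = {(x17,p95), (x17,p96), (x17,p97), (x18,p95), (x18,p96), (x18,p97)}
  {x16, x17, x18} × {p95, p96, p97} = {(x16,p95), (x16,p96), (x16,p97), (x17,p95), (x17,p96), (x17,p97), (x18,p95), (x18,p96), (x18,p97)}
These 16 distinct sets form the basis B.
Close under arbitrary unions to get τ_{X×Y}; counting gives |τ_{X×Y}| = 40.


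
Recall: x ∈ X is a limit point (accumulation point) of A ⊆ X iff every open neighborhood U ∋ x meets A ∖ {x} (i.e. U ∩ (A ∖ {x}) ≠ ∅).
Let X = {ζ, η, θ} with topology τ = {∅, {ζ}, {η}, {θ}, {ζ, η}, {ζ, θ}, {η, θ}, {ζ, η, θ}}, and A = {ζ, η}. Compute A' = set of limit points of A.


A' = ∅

For each x ∈ X, list the open sets U ∈ τ with x ∈ U, then check whether U ∩ (A ∖ {x}) ≠ ∅ for every such U.
  x = ζ: open {ζ} ∋ x has {ζ} ∩ (A ∖ {ζ}) = ∅, so x is NOT a limit point.
  x = η: open {η} ∋ x has {η} ∩ (A ∖ {η}) = ∅, so x is NOT a limit point.
  x = θ: open {θ} ∋ x has {θ} ∩ (A ∖ {θ}) = ∅, so x is NOT a limit point.
Collecting: A' = ∅.


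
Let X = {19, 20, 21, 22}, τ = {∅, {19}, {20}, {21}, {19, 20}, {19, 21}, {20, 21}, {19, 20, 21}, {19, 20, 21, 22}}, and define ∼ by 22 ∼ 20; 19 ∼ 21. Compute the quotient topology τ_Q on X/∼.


X/∼ = {[19=21], [20=22]}; |τ_Q| = 3.

Equivalence classes: [19=21], [20=22].
Quotient map π: X → X/∼ sends 19 ↦ [19=21], 20 ↦ [20=22], 21 ↦ [19=21], 22 ↦ [20=22].
For each subset V ⊆ X/∼, compute π^{-1}(V) ⊆ X and check whether π^{-1}(V) ∈ τ. V is open in τ_Q iff π^{-1}(V) ∈ τ.
  V = {}: π^{-1}(V) = ∅ ∈ τ ✓.
  V = {[19=21]}: π^{-1}(V) = {19, 21} ∈ τ ✓.
  V = {[20=22]}: π^{-1}(V) = {20, 22} ∉ τ ✗.
  V = {[19=21], [20=22]}: π^{-1}(V) = {19, 20, 21, 22} ∈ τ ✓.
Open sets in the quotient: τ_Q = {{}, {[19=21]}, {[19=21], [20=22]}} (3 elements).


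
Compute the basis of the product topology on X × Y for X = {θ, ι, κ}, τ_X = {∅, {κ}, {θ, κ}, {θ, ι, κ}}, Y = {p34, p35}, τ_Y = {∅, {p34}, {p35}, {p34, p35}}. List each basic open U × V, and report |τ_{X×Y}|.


Basis B = {∅ × ∅, {κ} × {p34}, {κ} × {p35}, {θ, κ} × {p34}, {θ, κ} × {p35}, {κ} × {p34, p35}, {θ, ι, κ} × {p34}, {θ, ι, κ} × {p35}, {θ, κ} × {p34, p35}, {θ, ι, κ} × {p34, p35}}; |τ_{X×Y}| = 16.

Enumerate products U × V with U ∈ τ_X, V ∈ τ_Y (deduplicated):
  ∅ × ∅ = {} (∅)
  {κ} × {p34} = {(κ,p34)}
  {κ} × {p35} = {(κ,p35)}
  {θ, κ} × {p34} = {(θ,p34), (κ,p34)}
  {θ, κ} × {p35} = {(θ,p35), (κ,p35)}
  {κ} × {p34, p35} = {(κ,p34), (κ,p35)}
  {θ, ι, κ} × {p34} = {(θ,p34), (ι,p34), (κ,p34)}
  {θ, ι, κ} × {p35} = {(θ,p35), (ι,p35), (κ,p35)}
  {θ, κ} × {p34, p35} = {(θ,p34), (θ,p35), (κ,p34), (κ,p35)}
  {θ, ι, κ} × {p34, p35} = {(θ,p34), (θ,p35), (ι,p34), (ι,p35), (κ,p34), (κ,p35)}
These 10 distinct sets form the basis B.
Close under arbitrary unions to get τ_{X×Y}; counting gives |τ_{X×Y}| = 16.


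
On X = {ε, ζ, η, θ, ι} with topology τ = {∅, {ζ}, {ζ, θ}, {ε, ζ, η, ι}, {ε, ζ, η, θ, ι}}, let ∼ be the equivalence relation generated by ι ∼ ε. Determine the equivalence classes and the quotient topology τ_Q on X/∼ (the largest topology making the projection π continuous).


X/∼ = {[ε=ι], [ζ], [η], [θ]}; |τ_Q| = 5.

Equivalence classes: [ε=ι], [ζ], [η], [θ].
Quotient map π: X → X/∼ sends ε ↦ [ε=ι], ζ ↦ [ζ], η ↦ [η], θ ↦ [θ], ι ↦ [ε=ι].
For each subset V ⊆ X/∼, compute π^{-1}(V) ⊆ X and check whether π^{-1}(V) ∈ τ. V is open in τ_Q iff π^{-1}(V) ∈ τ.
  V = {}: π^{-1}(V) = ∅ ∈ τ ✓.
  V = {[ε=ι]}: π^{-1}(V) = {ε, ι} ∉ τ ✗.
  V = {[ζ]}: π^{-1}(V) = {ζ} ∈ τ ✓.
  V = {[ε=ι], [ζ]}: π^{-1}(V) = {ε, ζ, ι} ∉ τ ✗.
  V = {[η]}: π^{-1}(V) = {η} ∉ τ ✗.
  V = {[ε=ι], [η]}: π^{-1}(V) = {ε, η, ι} ∉ τ ✗.
  V = {[ζ], [η]}: π^{-1}(V) = {ζ, η} ∉ τ ✗.
  V = {[ε=ι], [ζ], [η]}: π^{-1}(V) = {ε, ζ, η, ι} ∈ τ ✓.
  V = {[θ]}: π^{-1}(V) = {θ} ∉ τ ✗.
  V = {[ε=ι], [θ]}: π^{-1}(V) = {ε, θ, ι} ∉ τ ✗.
  V = {[ζ], [θ]}: π^{-1}(V) = {ζ, θ} ∈ τ ✓.
  V = {[ε=ι], [ζ], [θ]}: π^{-1}(V) = {ε, ζ, θ, ι} ∉ τ ✗.
  V = {[η], [θ]}: π^{-1}(V) = {η, θ} ∉ τ ✗.
  V = {[ε=ι], [η], [θ]}: π^{-1}(V) = {ε, η, θ, ι} ∉ τ ✗.
  V = {[ζ], [η], [θ]}: π^{-1}(V) = {ζ, η, θ} ∉ τ ✗.
  V = {[ε=ι], [ζ], [η], [θ]}: π^{-1}(V) = {ε, ζ, η, θ, ι} ∈ τ ✓.
Open sets in the quotient: τ_Q = {{}, {[ζ]}, {[ε=ι], [ζ], [η]}, {[ζ], [θ]}, {[ε=ι], [ζ], [η], [θ]}} (5 elements).


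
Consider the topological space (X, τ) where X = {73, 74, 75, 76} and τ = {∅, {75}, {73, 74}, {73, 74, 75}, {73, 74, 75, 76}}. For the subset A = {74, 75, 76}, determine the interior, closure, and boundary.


int(A) = {75}, cl(A) = {73, 74, 75, 76}, ∂A = {73, 74, 76}.

Closed sets in (X, τ) are complements of opens:
  closed(X, τ) = {∅, {76}, {75, 76}, {73, 74, 76}, {73, 74, 75, 76}}.
int(A) = ⋃ {U ∈ τ : U ⊆ A}. Opens contained in A: ∅, {75}.
Taking the union of these: int(A) = {75}.
cl(A) = ⋂ {C closed : A ⊆ C}. Closed sets containing A: {73, 74, 75, 76}.
Intersecting these: cl(A) = {73, 74, 75, 76}.
∂A = cl(A) ∖ int(A) = {73, 74, 75, 76} ∖ {75} = {73, 74, 76}.


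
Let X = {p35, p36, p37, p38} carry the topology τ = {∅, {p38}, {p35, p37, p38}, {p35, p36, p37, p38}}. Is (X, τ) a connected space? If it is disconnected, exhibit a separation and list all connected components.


(X, τ) is connected.

Find clopen sets (U ∈ τ with X ∖ U ∈ τ):
  U = ∅, X ∖ U = {p35, p36, p37, p38} — both open, so U is clopen.
  U = {p35, p36, p37, p38}, X ∖ U = ∅ — both open, so U is clopen.
Only trivial clopens (∅ and X) exist, so (X, τ) is connected.
Compute connected components by grouping points that agree on all clopens:
  component: {p35, p36, p37, p38}


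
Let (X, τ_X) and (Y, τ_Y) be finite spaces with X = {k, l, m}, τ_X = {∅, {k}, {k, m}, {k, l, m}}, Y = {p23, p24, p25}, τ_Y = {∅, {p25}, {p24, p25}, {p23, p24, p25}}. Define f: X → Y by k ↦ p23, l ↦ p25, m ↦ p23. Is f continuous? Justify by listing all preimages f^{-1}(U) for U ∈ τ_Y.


f is NOT continuous.

Compute f^{-1}(U) for each U ∈ τ_Y:
  U = ∅: f^{-1}(U) = ∅ ∈ τ_X ✓.
  U = {p25}: f^{-1}(U) = {l} ∉ τ_X ✗.
  U = {p24, p25}: f^{-1}(U) = {l} ∉ τ_X ✗.
  U = {p23, p24, p25}: f^{-1}(U) = {k, l, m} ∈ τ_X ✓.
Found U = {p25} with f^{-1}(U) = {l} not in τ_X. Therefore f is NOT continuous.


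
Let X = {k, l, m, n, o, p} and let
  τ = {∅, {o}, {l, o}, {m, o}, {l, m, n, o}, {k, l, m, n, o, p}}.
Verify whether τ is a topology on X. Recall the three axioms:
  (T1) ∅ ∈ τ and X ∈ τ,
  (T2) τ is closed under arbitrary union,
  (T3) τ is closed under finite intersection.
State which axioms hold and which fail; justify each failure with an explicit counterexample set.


τ is NOT a topology on X.

Axiom (T1): ∅ ∈ τ? Yes; X ∈ τ? Yes.
Axiom (T2/T3): check pairwise unions and intersections of members of τ.
Counterexample for (T2): {l, o} ∪ {m, o} = {l, m, o} ∉ τ. Therefore τ is NOT a topology.


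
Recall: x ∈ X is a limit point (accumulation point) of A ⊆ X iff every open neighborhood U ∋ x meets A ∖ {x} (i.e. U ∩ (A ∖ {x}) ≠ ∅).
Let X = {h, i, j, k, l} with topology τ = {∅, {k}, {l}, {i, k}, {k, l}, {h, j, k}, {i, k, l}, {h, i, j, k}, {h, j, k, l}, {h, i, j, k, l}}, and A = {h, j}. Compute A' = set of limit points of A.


A' = {h, j}

For each x ∈ X, list the open sets U ∈ τ with x ∈ U, then check whether U ∩ (A ∖ {x}) ≠ ∅ for every such U.
  x = h: opens ∋ x are {h, j, k}, {h, i, j, k}, {h, j, k, l}, {h, i, j, k, l}; each meets A ∖ {h}, so x IS a limit point.
  x = i: open {i, k} ∋ x has {i, k} ∩ (A ∖ {i}) = ∅, so x is NOT a limit point.
  x = j: opens ∋ x are {h, j, k}, {h, i, j, k}, {h, j, k, l}, {h, i, j, k, l}; each meets A ∖ {j}, so x IS a limit point.
  x = k: open {k} ∋ x has {k} ∩ (A ∖ {k}) = ∅, so x is NOT a limit point.
  x = l: open {l} ∋ x has {l} ∩ (A ∖ {l}) = ∅, so x is NOT a limit point.
Collecting: A' = {h, j}.


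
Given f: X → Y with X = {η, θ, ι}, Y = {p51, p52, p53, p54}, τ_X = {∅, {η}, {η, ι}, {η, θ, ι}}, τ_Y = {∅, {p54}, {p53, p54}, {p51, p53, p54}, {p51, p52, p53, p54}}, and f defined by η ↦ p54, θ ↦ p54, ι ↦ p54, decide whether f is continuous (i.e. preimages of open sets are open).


f IS continuous.

Compute f^{-1}(U) for each U ∈ τ_Y:
  U = ∅: f^{-1}(U) = ∅ ∈ τ_X ✓.
  U = {p54}: f^{-1}(U) = {η, θ, ι} ∈ τ_X ✓.
  U = {p53, p54}: f^{-1}(U) = {η, θ, ι} ∈ τ_X ✓.
  U = {p51, p53, p54}: f^{-1}(U) = {η, θ, ι} ∈ τ_X ✓.
  U = {p51, p52, p53, p54}: f^{-1}(U) = {η, θ, ι} ∈ τ_X ✓.
Every preimage lies in τ_X, so f IS continuous.


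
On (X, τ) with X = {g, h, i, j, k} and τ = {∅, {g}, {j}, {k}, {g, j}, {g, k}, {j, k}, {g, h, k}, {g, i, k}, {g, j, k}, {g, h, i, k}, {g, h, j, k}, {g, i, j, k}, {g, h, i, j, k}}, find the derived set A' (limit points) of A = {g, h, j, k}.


A' = {h, i}

For each x ∈ X, list the open sets U ∈ τ with x ∈ U, then check whether U ∩ (A ∖ {x}) ≠ ∅ for every such U.
  x = g: open {g} ∋ x has {g} ∩ (A ∖ {g}) = ∅, so x is NOT a limit point.
  x = h: opens ∋ x are {g, h, k}, {g, h, i, k}, {g, h, j, k}, {g, h, i, j, k}; each meets A ∖ {h}, so x IS a limit point.
  x = i: opens ∋ x are {g, i, k}, {g, h, i, k}, {g, i, j, k}, {g, h, i, j, k}; each meets A ∖ {i}, so x IS a limit point.
  x = j: open {j} ∋ x has {j} ∩ (A ∖ {j}) = ∅, so x is NOT a limit point.
  x = k: open {k} ∋ x has {k} ∩ (A ∖ {k}) = ∅, so x is NOT a limit point.
Collecting: A' = {h, i}.


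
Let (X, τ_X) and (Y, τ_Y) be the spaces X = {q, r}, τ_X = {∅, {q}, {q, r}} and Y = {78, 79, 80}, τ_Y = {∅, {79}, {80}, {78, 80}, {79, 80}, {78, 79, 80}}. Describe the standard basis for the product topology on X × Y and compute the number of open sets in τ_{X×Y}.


Basis B = {∅ × ∅, {q} × {79}, {q} × {80}, {q} × {78, 80}, {q} × {79, 80}, {q, r} × {79}, {q, r} × {80}, {q} × {78, 79, 80}, {q, r} × {78, 80}, {q, r} × {79, 80}, {q, r} × {78, 79, 80}}; |τ_{X×Y}| = 18.

Enumerate products U × V with U ∈ τ_X, V ∈ τ_Y (deduplicated):
  ∅ × ∅ = {} (∅)
  {q} × {79} = {(q,79)}
  {q} × {80} = {(q,80)}
  {q} × {78, 80} = {(q,78), (q,80)}
  {q} × {79, 80} = {(q,79), (q,80)}
  {q, r} × {79} = {(q,79), (r,79)}
  {q, r} × {80} = {(q,80), (r,80)}
  {q} × {78, 79, 80} = {(q,78), (q,79), (q,80)}
  {q, r} × {78, 80} = {(q,78), (q,80), (r,78), (r,80)}
  {q, r} × {79, 80} = {(q,79), (q,80), (r,79), (r,80)}
  {q, r} × {78, 79, 80} = {(q,78), (q,79), (q,80), (r,78), (r,79), (r,80)}
These 11 distinct sets form the basis B.
Close under arbitrary unions to get τ_{X×Y}; counting gives |τ_{X×Y}| = 18.


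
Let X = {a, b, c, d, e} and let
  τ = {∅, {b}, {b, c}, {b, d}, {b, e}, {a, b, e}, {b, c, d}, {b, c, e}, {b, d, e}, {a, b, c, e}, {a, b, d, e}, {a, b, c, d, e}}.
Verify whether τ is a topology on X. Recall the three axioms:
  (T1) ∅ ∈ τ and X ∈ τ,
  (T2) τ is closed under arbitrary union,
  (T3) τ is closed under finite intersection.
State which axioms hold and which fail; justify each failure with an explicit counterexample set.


τ is NOT a topology on X.

Axiom (T1): ∅ ∈ τ? Yes; X ∈ τ? Yes.
Axiom (T2/T3): check pairwise unions and intersections of members of τ.
Counterexample for (T2): {b, c} ∪ {b, d, e} = {b, c, d, e} ∉ τ. Therefore τ is NOT a topology.


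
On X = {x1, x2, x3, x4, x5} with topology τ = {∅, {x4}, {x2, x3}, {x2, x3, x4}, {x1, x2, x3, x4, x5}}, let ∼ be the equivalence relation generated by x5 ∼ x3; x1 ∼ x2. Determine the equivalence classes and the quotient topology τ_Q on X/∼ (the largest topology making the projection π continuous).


X/∼ = {[x1=x2], [x3=x5], [x4]}; |τ_Q| = 3.

Equivalence classes: [x1=x2], [x3=x5], [x4].
Quotient map π: X → X/∼ sends x1 ↦ [x1=x2], x2 ↦ [x1=x2], x3 ↦ [x3=x5], x4 ↦ [x4], x5 ↦ [x3=x5].
For each subset V ⊆ X/∼, compute π^{-1}(V) ⊆ X and check whether π^{-1}(V) ∈ τ. V is open in τ_Q iff π^{-1}(V) ∈ τ.
  V = {}: π^{-1}(V) = ∅ ∈ τ ✓.
  V = {[x1=x2]}: π^{-1}(V) = {x1, x2} ∉ τ ✗.
  V = {[x3=x5]}: π^{-1}(V) = {x3, x5} ∉ τ ✗.
  V = {[x1=x2], [x3=x5]}: π^{-1}(V) = {x1, x2, x3, x5} ∉ τ ✗.
  V = {[x4]}: π^{-1}(V) = {x4} ∈ τ ✓.
  V = {[x1=x2], [x4]}: π^{-1}(V) = {x1, x2, x4} ∉ τ ✗.
  V = {[x3=x5], [x4]}: π^{-1}(V) = {x3, x4, x5} ∉ τ ✗.
  V = {[x1=x2], [x3=x5], [x4]}: π^{-1}(V) = {x1, x2, x3, x4, x5} ∈ τ ✓.
Open sets in the quotient: τ_Q = {{}, {[x4]}, {[x1=x2], [x3=x5], [x4]}} (3 elements).


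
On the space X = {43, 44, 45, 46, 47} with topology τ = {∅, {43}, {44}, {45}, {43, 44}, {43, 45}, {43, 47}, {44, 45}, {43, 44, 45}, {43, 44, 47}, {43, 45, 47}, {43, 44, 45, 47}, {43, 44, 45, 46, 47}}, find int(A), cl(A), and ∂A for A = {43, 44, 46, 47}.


int(A) = {43, 44, 47}, cl(A) = {43, 44, 46, 47}, ∂A = {46}.

Closed sets in (X, τ) are complements of opens:
  closed(X, τ) = {∅, {46}, {44, 46}, {45, 46}, {46, 47}, {43, 46, 47}, {44, 45, 46}, {44, 46, 47}, {45, 46, 47}, {43, 44, 46, 47}, {43, 45, 46, 47}, {44, 45, 46, 47}, {43, 44, 45, 46, 47}}.
int(A) = ⋃ {U ∈ τ : U ⊆ A}. Opens contained in A: ∅, {43}, {44}, {43, 44}, {43, 47}, {43, 44, 47}.
Taking the union of these: int(A) = {43, 44, 47}.
cl(A) = ⋂ {C closed : A ⊆ C}. Closed sets containing A: {43, 44, 46, 47}, {43, 44, 45, 46, 47}.
Intersecting these: cl(A) = {43, 44, 46, 47}.
∂A = cl(A) ∖ int(A) = {43, 44, 46, 47} ∖ {43, 44, 47} = {46}.


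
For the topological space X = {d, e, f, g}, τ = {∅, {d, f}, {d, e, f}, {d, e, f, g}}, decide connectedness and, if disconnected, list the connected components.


(X, τ) is connected.

Find clopen sets (U ∈ τ with X ∖ U ∈ τ):
  U = ∅, X ∖ U = {d, e, f, g} — both open, so U is clopen.
  U = {d, e, f, g}, X ∖ U = ∅ — both open, so U is clopen.
Only trivial clopens (∅ and X) exist, so (X, τ) is connected.
Compute connected components by grouping points that agree on all clopens:
  component: {d, e, f, g}


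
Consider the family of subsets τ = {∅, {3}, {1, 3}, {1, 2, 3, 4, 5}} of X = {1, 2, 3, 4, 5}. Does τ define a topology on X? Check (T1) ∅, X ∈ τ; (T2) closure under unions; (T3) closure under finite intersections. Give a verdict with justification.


τ IS a topology on X.

Axiom (T1): ∅ ∈ τ? Yes; X ∈ τ? Yes.
Axiom (T2/T3): check pairwise unions and intersections of members of τ.
All pairwise intersections and unions checked — each lies in τ. Therefore τ satisfies (T1), (T2), (T3): it IS a topology on X.


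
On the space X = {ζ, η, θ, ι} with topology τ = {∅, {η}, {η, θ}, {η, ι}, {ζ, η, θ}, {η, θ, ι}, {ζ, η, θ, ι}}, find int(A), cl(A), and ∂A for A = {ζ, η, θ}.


int(A) = {ζ, η, θ}, cl(A) = {ζ, η, θ, ι}, ∂A = {ι}.

Closed sets in (X, τ) are complements of opens:
  closed(X, τ) = {∅, {ζ}, {ι}, {ζ, θ}, {ζ, ι}, {ζ, θ, ι}, {ζ, η, θ, ι}}.
int(A) = ⋃ {U ∈ τ : U ⊆ A}. Opens contained in A: ∅, {η}, {η, θ}, {ζ, η, θ}.
Taking the union of these: int(A) = {ζ, η, θ}.
cl(A) = ⋂ {C closed : A ⊆ C}. Closed sets containing A: {ζ, η, θ, ι}.
Intersecting these: cl(A) = {ζ, η, θ, ι}.
∂A = cl(A) ∖ int(A) = {ζ, η, θ, ι} ∖ {ζ, η, θ} = {ι}.


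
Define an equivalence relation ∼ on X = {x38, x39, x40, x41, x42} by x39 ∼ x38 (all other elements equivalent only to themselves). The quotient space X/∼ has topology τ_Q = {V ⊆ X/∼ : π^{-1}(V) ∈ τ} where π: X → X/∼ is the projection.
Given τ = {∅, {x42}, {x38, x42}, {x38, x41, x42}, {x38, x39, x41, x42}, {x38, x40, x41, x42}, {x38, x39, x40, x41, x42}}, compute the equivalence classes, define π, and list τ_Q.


X/∼ = {[x38=x39], [x40], [x41], [x42]}; |τ_Q| = 4.

Equivalence classes: [x38=x39], [x40], [x41], [x42].
Quotient map π: X → X/∼ sends x38 ↦ [x38=x39], x39 ↦ [x38=x39], x40 ↦ [x40], x41 ↦ [x41], x42 ↦ [x42].
For each subset V ⊆ X/∼, compute π^{-1}(V) ⊆ X and check whether π^{-1}(V) ∈ τ. V is open in τ_Q iff π^{-1}(V) ∈ τ.
  V = {}: π^{-1}(V) = ∅ ∈ τ ✓.
  V = {[x38=x39]}: π^{-1}(V) = {x38, x39} ∉ τ ✗.
  V = {[x40]}: π^{-1}(V) = {x40} ∉ τ ✗.
  V = {[x38=x39], [x40]}: π^{-1}(V) = {x38, x39, x40} ∉ τ ✗.
  V = {[x41]}: π^{-1}(V) = {x41} ∉ τ ✗.
  V = {[x38=x39], [x41]}: π^{-1}(V) = {x38, x39, x41} ∉ τ ✗.
  V = {[x40], [x41]}: π^{-1}(V) = {x40, x41} ∉ τ ✗.
  V = {[x38=x39], [x40], [x41]}: π^{-1}(V) = {x38, x39, x40, x41} ∉ τ ✗.
  V = {[x42]}: π^{-1}(V) = {x42} ∈ τ ✓.
  V = {[x38=x39], [x42]}: π^{-1}(V) = {x38, x39, x42} ∉ τ ✗.
  V = {[x40], [x42]}: π^{-1}(V) = {x40, x42} ∉ τ ✗.
  V = {[x38=x39], [x40], [x42]}: π^{-1}(V) = {x38, x39, x40, x42} ∉ τ ✗.
  V = {[x41], [x42]}: π^{-1}(V) = {x41, x42} ∉ τ ✗.
  V = {[x38=x39], [x41], [x42]}: π^{-1}(V) = {x38, x39, x41, x42} ∈ τ ✓.
  V = {[x40], [x41], [x42]}: π^{-1}(V) = {x40, x41, x42} ∉ τ ✗.
  V = {[x38=x39], [x40], [x41], [x42]}: π^{-1}(V) = {x38, x39, x40, x41, x42} ∈ τ ✓.
Open sets in the quotient: τ_Q = {{}, {[x42]}, {[x38=x39], [x41], [x42]}, {[x38=x39], [x40], [x41], [x42]}} (4 elements).


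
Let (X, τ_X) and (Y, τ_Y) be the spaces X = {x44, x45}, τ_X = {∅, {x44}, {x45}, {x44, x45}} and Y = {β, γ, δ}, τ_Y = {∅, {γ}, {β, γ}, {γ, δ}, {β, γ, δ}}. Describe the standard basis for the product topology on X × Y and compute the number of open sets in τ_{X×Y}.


Basis B = {∅ × ∅, {x44} × {γ}, {x45} × {γ}, {x44} × {β, γ}, {x44} × {γ, δ}, {x44, x45} × {γ}, {x45} × {β, γ}, {x45} × {γ, δ}, {x44} × {β, γ, δ}, {x45} × {β, γ, δ}, {x44, x45} × {β, γ}, {x44, x45} × {γ, δ}, {x44, x45} × {β, γ, δ}}; |τ_{X×Y}| = 25.

Enumerate products U × V with U ∈ τ_X, V ∈ τ_Y (deduplicated):
  ∅ × ∅ = {} (∅)
  {x44} × {γ} = {(x44,γ)}
  {x45} × {γ} = {(x45,γ)}
  {x44} × {β, γ} = {(x44,β), (x44,γ)}
  {x44} × {γ, δ} = {(x44,γ), (x44,δ)}
  {x44, x45} × {γ} = {(x44,γ), (x45,γ)}
  {x45} × {β, γ} = {(x45,β), (x45,γ)}
  {x45} × {γ, δ} = {(x45,γ), (x45,δ)}
  {x44} × {β, γ, δ} = {(x44,β), (x44,γ), (x44,δ)}
  {x45} × {β, γ, δ} = {(x45,β), (x45,γ), (x45,δ)}
  {x44, x45} × {β, γ} = {(x44,β), (x44,γ), (x45,β), (x45,γ)}
  {x44, x45} × {γ, δ} = {(x44,γ), (x44,δ), (x45,γ), (x45,δ)}
  {x44, x45} × {β, γ, δ} = {(x44,β), (x44,γ), (x44,δ), (x45,β), (x45,γ), (x45,δ)}
These 13 distinct sets form the basis B.
Close under arbitrary unions to get τ_{X×Y}; counting gives |τ_{X×Y}| = 25.


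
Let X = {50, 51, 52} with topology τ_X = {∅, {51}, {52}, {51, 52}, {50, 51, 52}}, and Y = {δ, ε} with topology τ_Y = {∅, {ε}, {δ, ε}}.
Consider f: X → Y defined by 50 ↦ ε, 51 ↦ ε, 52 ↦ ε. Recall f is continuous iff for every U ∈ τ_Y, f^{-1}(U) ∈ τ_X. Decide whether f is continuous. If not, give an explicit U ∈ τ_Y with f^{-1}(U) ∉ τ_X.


f IS continuous.

Compute f^{-1}(U) for each U ∈ τ_Y:
  U = ∅: f^{-1}(U) = ∅ ∈ τ_X ✓.
  U = {ε}: f^{-1}(U) = {50, 51, 52} ∈ τ_X ✓.
  U = {δ, ε}: f^{-1}(U) = {50, 51, 52} ∈ τ_X ✓.
Every preimage lies in τ_X, so f IS continuous.


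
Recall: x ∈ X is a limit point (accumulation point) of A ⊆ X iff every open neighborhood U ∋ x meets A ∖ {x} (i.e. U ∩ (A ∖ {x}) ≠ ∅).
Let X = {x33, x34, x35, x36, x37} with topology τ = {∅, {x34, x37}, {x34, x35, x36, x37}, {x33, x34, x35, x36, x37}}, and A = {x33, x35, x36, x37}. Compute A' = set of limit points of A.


A' = {x33, x34, x35, x36}

For each x ∈ X, list the open sets U ∈ τ with x ∈ U, then check whether U ∩ (A ∖ {x}) ≠ ∅ for every such U.
  x = x33: opens ∋ x are {x33, x34, x35, x36, x37}; each meets A ∖ {x33}, so x IS a limit point.
  x = x34: opens ∋ x are {x34, x37}, {x34, x35, x36, x37}, {x33, x34, x35, x36, x37}; each meets A ∖ {x34}, so x IS a limit point.
  x = x35: opens ∋ x are {x34, x35, x36, x37}, {x33, x34, x35, x36, x37}; each meets A ∖ {x35}, so x IS a limit point.
  x = x36: opens ∋ x are {x34, x35, x36, x37}, {x33, x34, x35, x36, x37}; each meets A ∖ {x36}, so x IS a limit point.
  x = x37: open {x34, x37} ∋ x has {x34, x37} ∩ (A ∖ {x37}) = ∅, so x is NOT a limit point.
Collecting: A' = {x33, x34, x35, x36}.


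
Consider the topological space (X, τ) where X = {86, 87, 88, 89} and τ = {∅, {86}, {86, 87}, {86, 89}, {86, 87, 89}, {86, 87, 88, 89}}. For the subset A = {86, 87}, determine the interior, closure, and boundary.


int(A) = {86, 87}, cl(A) = {86, 87, 88, 89}, ∂A = {88, 89}.

Closed sets in (X, τ) are complements of opens:
  closed(X, τ) = {∅, {88}, {87, 88}, {88, 89}, {87, 88, 89}, {86, 87, 88, 89}}.
int(A) = ⋃ {U ∈ τ : U ⊆ A}. Opens contained in A: ∅, {86}, {86, 87}.
Taking the union of these: int(A) = {86, 87}.
cl(A) = ⋂ {C closed : A ⊆ C}. Closed sets containing A: {86, 87, 88, 89}.
Intersecting these: cl(A) = {86, 87, 88, 89}.
∂A = cl(A) ∖ int(A) = {86, 87, 88, 89} ∖ {86, 87} = {88, 89}.
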